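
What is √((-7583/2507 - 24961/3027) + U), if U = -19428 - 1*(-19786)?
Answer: √19967507948441166/7588689 ≈ 18.621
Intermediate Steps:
U = 358 (U = -19428 + 19786 = 358)
√((-7583/2507 - 24961/3027) + U) = √((-7583/2507 - 24961/3027) + 358) = √(-85530968/7588689 + 358) = √(2631219694/7588689) = √19967507948441166/7588689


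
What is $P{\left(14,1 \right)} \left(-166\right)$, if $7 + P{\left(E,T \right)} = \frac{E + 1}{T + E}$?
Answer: $996$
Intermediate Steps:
$P{\left(E,T \right)} = -7 + \frac{1 + E}{E + T}$ ($P{\left(E,T \right)} = -7 + \frac{E + 1}{T + E} = -7 + \frac{1 + E}{E + T}$)
$P{\left(14,1 \right)} \left(-166\right) = \frac{1 - 7 - 84}{14 + 1} \left(-166\right) = \frac{1 - 7 - 84}{15} \left(-166\right) = \frac{1}{15} \left(-90\right) \left(-166\right) = \left(-6\right) \left(-166\right) = 996$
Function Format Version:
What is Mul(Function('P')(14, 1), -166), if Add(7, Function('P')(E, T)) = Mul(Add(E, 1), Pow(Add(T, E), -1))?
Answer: 996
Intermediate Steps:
Function('P')(E, T) = Add(-7, Mul(Pow(Add(E, T), -1), Add(1, E))) (Function('P')(E, T) = Add(-7, Mul(Add(E, 1), Pow(Add(T, E), -1))) = Add(-7, Mul(Add(1, E), Pow(Add(E, T), -1))) = Add(-7, Mul(Pow(Add(E, T), -1), Add(1, E))))
Mul(Function('P')(14, 1), -166) = Mul(Mul(Pow(Add(14, 1), -1), Add(1, Mul(-7, 1), Mul(-6, 14))), -166) = Mul(Mul(Pow(15, -1), Add(1, -7, -84)), -166) = Mul(Mul(Rational(1, 15), -90), -166) = Mul(-6, -166) = 996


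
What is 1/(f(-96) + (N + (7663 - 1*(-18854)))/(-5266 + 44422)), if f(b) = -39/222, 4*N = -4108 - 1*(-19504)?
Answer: 120731/72419 ≈ 1.6671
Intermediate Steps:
N = 3849 (N = (-4108 - 1*(-19504))/4 = (-4108 + 19504)/4 = (1/4)*15396 = 3849)
f(b) = -13/74 (f(b) = -39*1/222 = -13/74)
1/(f(-96) + (N + (7663 - 1*(-18854)))/(-5266 + 44422)) = 1/(-13/74 + (3849 + (7663 - 1*(-18854)))/(-5266 + 44422)) = 1/(-13/74 + (3849 + (7663 + 18854))/39156) = 1/(-13/74 + (3849 + 26517)*(1/39156)) = 1/(-13/74 + 30366*(1/39156)) = 1/(-13/74 + 5061/6526) = 1/(72419/120731) = 120731/72419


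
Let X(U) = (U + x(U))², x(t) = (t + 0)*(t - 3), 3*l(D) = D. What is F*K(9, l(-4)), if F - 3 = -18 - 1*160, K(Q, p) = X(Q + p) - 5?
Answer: -26683300/81 ≈ -3.2942e+5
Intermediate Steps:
l(D) = D/3
x(t) = t*(-3 + t)
X(U) = (U + U*(-3 + U))²
K(Q, p) = -5 + (Q + p)²*(-2 + Q + p)² (K(Q, p) = (Q + p)²*(-2 + (Q + p))² - 5 = (Q + p)²*(-2 + Q + p)² - 5 = -5 + (Q + p)²*(-2 + Q + p)²)
F = -175 (F = 3 + (-18 - 1*160) = 3 + (-18 - 160) = 3 - 178 = -175)
F*K(9, l(-4)) = -175*(-5 + (9 + (⅓)*(-4) + (9 + (⅓)*(-4))*(-3 + 9 + (⅓)*(-4)))²) = -175*(-5 + (9 - 4/3 + (9 - 4/3)*(-3 + 9 - 4/3))²) = -175*(-5 + (9 - 4/3 + (23/3)*(14/3))²) = -175*(-5 + (9 - 4/3 + 322/9)²) = -175*(-5 + (391/9)²) = -175*(-5 + 152881/81) = -175*152476/81 = -26683300/81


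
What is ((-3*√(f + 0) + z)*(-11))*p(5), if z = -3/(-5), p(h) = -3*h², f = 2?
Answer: 495 - 2475*√2 ≈ -3005.2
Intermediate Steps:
z = ⅗ (z = -3*(-⅕) = ⅗ ≈ 0.60000)
((-3*√(f + 0) + z)*(-11))*p(5) = ((-3*√(2 + 0) + ⅗)*(-11))*(-3*5²) = ((-3*√2 + ⅗)*(-11))*(-3*25) = ((⅗ - 3*√2)*(-11))*(-75) = (-33/5 + 33*√2)*(-75) = 495 - 2475*√2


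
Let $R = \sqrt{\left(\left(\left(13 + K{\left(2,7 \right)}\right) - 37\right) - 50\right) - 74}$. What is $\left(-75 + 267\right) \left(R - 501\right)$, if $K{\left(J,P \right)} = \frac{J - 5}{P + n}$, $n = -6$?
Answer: $-96192 + 192 i \sqrt{151} \approx -96192.0 + 2359.3 i$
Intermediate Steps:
$K{\left(J,P \right)} = \frac{-5 + J}{-6 + P}$ ($K{\left(J,P \right)} = \frac{J - 5}{P - 6} = \frac{-5 + J}{-6 + P}$)
$R = i \sqrt{151}$ ($R = \sqrt{\left(\left(\left(13 + \frac{-5 + 2}{-6 + 7}\right) - 37\right) - 50\right) - 74} = \sqrt{\left(\left(\left(13 + 1^{-1} \left(-3\right)\right) - 37\right) - 50\right) - 74} = \sqrt{\left(\left(\left(13 + 1 \left(-3\right)\right) - 37\right) - 50\right) - 74} = \sqrt{\left(\left(\left(13 - 3\right) - 37\right) - 50\right) - 74} = \sqrt{\left(\left(10 - 37\right) - 50\right) - 74} = \sqrt{\left(-27 - 50\right) - 74} = \sqrt{-77 - 74} = \sqrt{-151} = i \sqrt{151} \approx 12.288 i$)
$\left(-75 + 267\right) \left(R - 501\right) = \left(-75 + 267\right) \left(i \sqrt{151} - 501\right) = 192 \left(-501 + i \sqrt{151}\right) = -96192 + 192 i \sqrt{151}$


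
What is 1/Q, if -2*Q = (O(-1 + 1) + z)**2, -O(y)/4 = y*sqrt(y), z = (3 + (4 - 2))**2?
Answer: -2/625 ≈ -0.0032000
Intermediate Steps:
z = 25 (z = (3 + 2)**2 = 5**2 = 25)
O(y) = -4*y**(3/2) (O(y) = -4*y*sqrt(y) = -4*y**(3/2))
Q = -625/2 (Q = -(-4*(-1 + 1)**(3/2) + 25)**2/2 = -(-4*0**(3/2) + 25)**2/2 = -(-4*0 + 25)**2/2 = -(0 + 25)**2/2 = -1/2*25**2 = -1/2*625 = -625/2 ≈ -312.50)
1/Q = 1/(-625/2) = -2/625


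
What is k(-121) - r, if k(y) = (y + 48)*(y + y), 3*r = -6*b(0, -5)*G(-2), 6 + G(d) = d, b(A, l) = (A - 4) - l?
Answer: 17650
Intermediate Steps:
b(A, l) = -4 + A - l (b(A, l) = (-4 + A) - l = -4 + A - l)
G(d) = -6 + d
r = 16 (r = (-6*(-4 + 0 - 1*(-5))*(-6 - 2))/3 = (-6*(-4 + 0 + 5)*(-8))/3 = (-6*(-8))/3 = (⅓)*48 = 16)
k(y) = 2*y*(48 + y) (k(y) = (48 + y)*(2*y) = 2*y*(48 + y))
k(-121) - r = 2*(-121)*(48 - 121) - 1*16 = 2*(-121)*(-73) - 16 = 17666 - 16 = 17650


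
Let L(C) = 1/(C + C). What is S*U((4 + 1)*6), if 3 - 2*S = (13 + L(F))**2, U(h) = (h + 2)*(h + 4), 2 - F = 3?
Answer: -83368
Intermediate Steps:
F = -1 (F = 2 - 1*3 = 2 - 3 = -1)
L(C) = 1/(2*C)
U(h) = (2 + h)*(4 + h)
S = -613/8 (S = 3/2 - (13 + (1/2)/(-1))**2/2 = 3/2 - (13 + (1/2)*(-1))**2/2 = 3/2 - (13 - 1/2)**2/2 = 3/2 - (25/2)**2/2 = 3/2 - 1/2*625/4 = 3/2 - 625/8 = -613/8 ≈ -76.625)
S*U((4 + 1)*6) = -613*(8 + ((4 + 1)*6)**2 + 6*((4 + 1)*6))/8 = -613*(8 + (5*6)**2 + 6*(5*6))/8 = -613*(8 + 30**2 + 6*30)/8 = -613*(8 + 900 + 180)/8 = -613/8*1088 = -83368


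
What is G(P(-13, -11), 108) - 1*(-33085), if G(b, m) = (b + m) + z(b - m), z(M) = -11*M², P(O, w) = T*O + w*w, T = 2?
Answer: 31429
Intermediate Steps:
P(O, w) = w² + 2*O (P(O, w) = 2*O + w*w = 2*O + w² = w² + 2*O)
G(b, m) = b + m - 11*(b - m)² (G(b, m) = (b + m) - 11*(b - m)² = b + m - 11*(b - m)²)
G(P(-13, -11), 108) - 1*(-33085) = (((-11)² + 2*(-13)) + 108 - 11*(((-11)² + 2*(-13)) - 1*108)²) - 1*(-33085) = ((121 - 26) + 108 - 11*((121 - 26) - 108)²) + 33085 = (95 + 108 - 11*(95 - 108)²) + 33085 = (95 + 108 - 11*(-13)²) + 33085 = (95 + 108 - 11*169) + 33085 = (95 + 108 - 1859) + 33085 = -1656 + 33085 = 31429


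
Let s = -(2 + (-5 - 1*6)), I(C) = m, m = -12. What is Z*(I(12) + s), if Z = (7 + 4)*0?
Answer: 0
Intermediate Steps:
I(C) = -12
Z = 0 (Z = 11*0 = 0)
s = 9 (s = -(2 + (-5 - 6)) = -(2 - 11) = -1*(-9) = 9)
Z*(I(12) + s) = 0*(-12 + 9) = 0*(-3) = 0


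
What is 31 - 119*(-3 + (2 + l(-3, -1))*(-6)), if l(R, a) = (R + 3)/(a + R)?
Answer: 1816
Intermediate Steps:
l(R, a) = (3 + R)/(R + a)
31 - 119*(-3 + (2 + l(-3, -1))*(-6)) = 31 - 119*(-3 + (2 + (3 - 3)/(-3 - 1))*(-6)) = 31 - 119*(-3 + (2 + 0/(-4))*(-6)) = 31 - 119*(-3 + (2 - ¼*0)*(-6)) = 31 - 119*(-3 + (2 + 0)*(-6)) = 31 - 119*(-3 + 2*(-6)) = 31 - 119*(-3 - 12) = 31 - 119*(-15) = 31 + 1785 = 1816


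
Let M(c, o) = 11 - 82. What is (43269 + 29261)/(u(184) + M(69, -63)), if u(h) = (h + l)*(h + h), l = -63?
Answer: 72530/44457 ≈ 1.6315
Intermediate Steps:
M(c, o) = -71
u(h) = 2*h*(-63 + h) (u(h) = (h - 63)*(h + h) = (-63 + h)*(2*h) = 2*h*(-63 + h))
(43269 + 29261)/(u(184) + M(69, -63)) = (43269 + 29261)/(2*184*(-63 + 184) - 71) = 72530/(2*184*121 - 71) = 72530/(44528 - 71) = 72530/44457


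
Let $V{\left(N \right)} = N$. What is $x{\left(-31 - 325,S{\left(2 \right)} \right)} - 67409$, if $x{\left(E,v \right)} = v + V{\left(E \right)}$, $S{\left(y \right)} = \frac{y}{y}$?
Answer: $-67764$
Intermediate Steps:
$S{\left(y \right)} = 1$
$x{\left(E,v \right)} = E + v$ ($x{\left(E,v \right)} = v + E = E + v$)
$x{\left(-31 - 325,S{\left(2 \right)} \right)} - 67409 = \left(\left(-31 - 325\right) + 1\right) - 67409 = \left(-356 + 1\right) - 67409 = -355 - 67409 = -67764$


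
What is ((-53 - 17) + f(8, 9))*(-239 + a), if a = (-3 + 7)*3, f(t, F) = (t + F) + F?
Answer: 9988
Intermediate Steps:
f(t, F) = t + 2*F (f(t, F) = (F + t) + F = t + 2*F)
a = 12 (a = 4*3 = 12)
((-53 - 17) + f(8, 9))*(-239 + a) = ((-53 - 17) + (8 + 2*9))*(-239 + 12) = (-70 + (8 + 18))*(-227) = (-70 + 26)*(-227) = -44*(-227) = 9988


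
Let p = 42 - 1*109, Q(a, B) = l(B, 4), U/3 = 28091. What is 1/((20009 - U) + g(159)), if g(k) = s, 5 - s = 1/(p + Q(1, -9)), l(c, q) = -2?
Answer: -69/4433870 ≈ -1.5562e-5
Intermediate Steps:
U = 84273 (U = 3*28091 = 84273)
Q(a, B) = -2
p = -67 (p = 42 - 109 = -67)
s = 346/69 (s = 5 - 1/(-67 - 2) = 5 - 1/(-69) = 5 - 1*(-1/69) = 5 + 1/69 = 346/69 ≈ 5.0145)
g(k) = 346/69
1/((20009 - U) + g(159)) = 1/((20009 - 1*84273) + 346/69) = 1/((20009 - 84273) + 346/69) = 1/(-64264 + 346/69) = 1/(-4433870/69) = -69/4433870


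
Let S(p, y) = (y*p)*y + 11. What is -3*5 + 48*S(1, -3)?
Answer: 945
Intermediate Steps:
S(p, y) = 11 + p*y**2 (S(p, y) = (p*y)*y + 11 = p*y**2 + 11 = 11 + p*y**2)
-3*5 + 48*S(1, -3) = -3*5 + 48*(11 + 1*(-3)**2) = -15 + 48*(11 + 1*9) = -15 + 48*(11 + 9) = -15 + 48*20 = -15 + 960 = 945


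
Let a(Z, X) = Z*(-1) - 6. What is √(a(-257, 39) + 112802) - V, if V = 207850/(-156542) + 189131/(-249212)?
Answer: 40702829601/19506072452 + √113053 ≈ 338.32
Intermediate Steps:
V = -40702829601/19506072452 (V = 207850*(-1/156542) + 189131*(-1/249212) = -103925/78271 - 189131/249212 = -40702829601/19506072452 ≈ -2.0867)
a(Z, X) = -6 - Z (a(Z, X) = -Z - 6 = -6 - Z)
√(a(-257, 39) + 112802) - V = √((-6 - 1*(-257)) + 112802) - 1*(-40702829601/19506072452) = √((-6 + 257) + 112802) + 40702829601/19506072452 = √(251 + 112802) + 40702829601/19506072452 = √113053 + 40702829601/19506072452 = 40702829601/19506072452 + √113053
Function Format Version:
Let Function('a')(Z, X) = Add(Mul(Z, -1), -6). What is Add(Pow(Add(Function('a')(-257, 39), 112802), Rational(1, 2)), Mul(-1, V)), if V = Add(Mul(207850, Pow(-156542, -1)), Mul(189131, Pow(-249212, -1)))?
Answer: Add(Rational(40702829601, 19506072452), Pow(113053, Rational(1, 2))) ≈ 338.32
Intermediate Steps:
V = Rational(-40702829601, 19506072452) (V = Add(Mul(207850, Rational(-1, 156542)), Mul(189131, Rational(-1, 249212))) = Add(Rational(-103925, 78271), Rational(-189131, 249212)) = Rational(-40702829601, 19506072452) ≈ -2.0867)
Function('a')(Z, X) = Add(-6, Mul(-1, Z)) (Function('a')(Z, X) = Add(Mul(-1, Z), -6) = Add(-6, Mul(-1, Z)))
Add(Pow(Add(Function('a')(-257, 39), 112802), Rational(1, 2)), Mul(-1, V)) = Add(Pow(Add(Add(-6, Mul(-1, -257)), 112802), Rational(1, 2)), Mul(-1, Rational(-40702829601, 19506072452))) = Add(Pow(Add(Add(-6, 257), 112802), Rational(1, 2)), Rational(40702829601, 19506072452)) = Add(Pow(Add(251, 112802), Rational(1, 2)), Rational(40702829601, 19506072452)) = Add(Pow(113053, Rational(1, 2)), Rational(40702829601, 19506072452)) = Add(Rational(40702829601, 19506072452), Pow(113053, Rational(1, 2)))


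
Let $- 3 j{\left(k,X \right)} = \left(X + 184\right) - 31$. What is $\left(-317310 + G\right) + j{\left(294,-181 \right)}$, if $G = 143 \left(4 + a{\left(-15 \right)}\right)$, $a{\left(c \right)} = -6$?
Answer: $- \frac{952760}{3} \approx -3.1759 \cdot 10^{5}$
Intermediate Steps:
$j{\left(k,X \right)} = -51 - \frac{X}{3}$ ($j{\left(k,X \right)} = - \frac{\left(X + 184\right) - 31}{3} = - \frac{\left(184 + X\right) - 31}{3} = - \frac{153 + X}{3} = -51 - \frac{X}{3}$)
$G = -286$ ($G = 143 \left(4 - 6\right) = 143 \left(-2\right) = -286$)
$\left(-317310 + G\right) + j{\left(294,-181 \right)} = \left(-317310 - 286\right) - - \frac{28}{3} = -317596 + \left(-51 + \frac{181}{3}\right) = -317596 + \frac{28}{3} = - \frac{952760}{3}$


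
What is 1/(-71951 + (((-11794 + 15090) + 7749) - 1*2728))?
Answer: -1/63634 ≈ -1.5715e-5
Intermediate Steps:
1/(-71951 + (((-11794 + 15090) + 7749) - 1*2728)) = 1/(-71951 + ((3296 + 7749) - 2728)) = 1/(-71951 + (11045 - 2728)) = 1/(-71951 + 8317) = 1/(-63634) = -1/63634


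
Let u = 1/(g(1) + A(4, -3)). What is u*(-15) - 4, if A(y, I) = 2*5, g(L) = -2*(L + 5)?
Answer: 7/2 ≈ 3.5000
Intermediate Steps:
g(L) = -10 - 2*L (g(L) = -2*(5 + L) = -10 - 2*L)
A(y, I) = 10
u = -½ (u = 1/((-10 - 2*1) + 10) = 1/((-10 - 2) + 10) = 1/(-12 + 10) = 1/(-2) = -½ ≈ -0.50000)
u*(-15) - 4 = -½*(-15) - 4 = 15/2 - 4 = 7/2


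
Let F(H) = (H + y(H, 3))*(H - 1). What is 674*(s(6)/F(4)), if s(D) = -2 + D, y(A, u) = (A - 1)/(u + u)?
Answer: 5392/27 ≈ 199.70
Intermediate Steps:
y(A, u) = (-1 + A)/(2*u) (y(A, u) = (-1 + A)/((2*u)) = (-1 + A)*(1/(2*u)) = (-1 + A)/(2*u))
F(H) = (-1 + H)*(-⅙ + 7*H/6) (F(H) = (H + (½)*(-1 + H)/3)*(H - 1) = (H + (½)*(⅓)*(-1 + H))*(-1 + H) = (H + (-⅙ + H/6))*(-1 + H) = (-⅙ + 7*H/6)*(-1 + H) = (-1 + H)*(-⅙ + 7*H/6))
674*(s(6)/F(4)) = 674*((-2 + 6)/(⅙ - 4/3*4 + (7/6)*4²)) = 674*(4/(⅙ - 16/3 + (7/6)*16)) = 674*(4/(⅙ - 16/3 + 56/3)) = 674*(4/(27/2)) = 674*(4*(2/27)) = 674*(8/27) = 5392/27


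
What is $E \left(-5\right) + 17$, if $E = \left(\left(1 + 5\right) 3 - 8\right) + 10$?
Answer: $-83$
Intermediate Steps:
$E = 20$ ($E = \left(6 \cdot 3 - 8\right) + 10 = \left(18 - 8\right) + 10 = 10 + 10 = 20$)
$E \left(-5\right) + 17 = 20 \left(-5\right) + 17 = -100 + 17 = -83$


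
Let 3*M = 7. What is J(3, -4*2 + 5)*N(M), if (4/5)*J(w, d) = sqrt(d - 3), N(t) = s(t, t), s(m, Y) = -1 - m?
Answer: -25*I*sqrt(6)/6 ≈ -10.206*I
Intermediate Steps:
M = 7/3 (M = (1/3)*7 = 7/3 ≈ 2.3333)
N(t) = -1 - t
J(w, d) = 5*sqrt(-3 + d)/4 (J(w, d) = 5*sqrt(d - 3)/4 = 5*sqrt(-3 + d)/4)
J(3, -4*2 + 5)*N(M) = (5*sqrt(-3 + (-4*2 + 5))/4)*(-1 - 1*7/3) = (5*sqrt(-3 + (-8 + 5))/4)*(-1 - 7/3) = (5*sqrt(-3 - 3)/4)*(-10/3) = (5*sqrt(-6)/4)*(-10/3) = (5*(I*sqrt(6))/4)*(-10/3) = (5*I*sqrt(6)/4)*(-10/3) = -25*I*sqrt(6)/6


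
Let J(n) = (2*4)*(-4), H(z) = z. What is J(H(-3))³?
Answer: -32768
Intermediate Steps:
J(n) = -32 (J(n) = 8*(-4) = -32)
J(H(-3))³ = (-32)³ = -32768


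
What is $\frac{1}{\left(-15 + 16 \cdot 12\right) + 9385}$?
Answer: $\frac{1}{9562} \approx 0.00010458$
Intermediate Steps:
$\frac{1}{\left(-15 + 16 \cdot 12\right) + 9385} = \frac{1}{\left(-15 + 192\right) + 9385} = \frac{1}{177 + 9385} = \frac{1}{9562}$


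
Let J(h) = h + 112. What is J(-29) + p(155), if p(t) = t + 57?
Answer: 295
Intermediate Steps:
J(h) = 112 + h
p(t) = 57 + t
J(-29) + p(155) = (112 - 29) + (57 + 155) = 83 + 212 = 295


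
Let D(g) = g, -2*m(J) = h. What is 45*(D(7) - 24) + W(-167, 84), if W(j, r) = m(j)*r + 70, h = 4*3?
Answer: -1199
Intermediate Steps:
h = 12
m(J) = -6 (m(J) = -1/2*12 = -6)
W(j, r) = 70 - 6*r (W(j, r) = -6*r + 70 = 70 - 6*r)
45*(D(7) - 24) + W(-167, 84) = 45*(7 - 24) + (70 - 6*84) = 45*(-17) + (70 - 504) = -765 - 434 = -1199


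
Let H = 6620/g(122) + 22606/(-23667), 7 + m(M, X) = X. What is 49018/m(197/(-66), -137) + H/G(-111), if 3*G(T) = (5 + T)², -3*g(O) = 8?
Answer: -68022791639/199441809 ≈ -341.07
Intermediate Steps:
g(O) = -8/3 (g(O) = -⅓*8 = -8/3)
m(M, X) = -7 + X
H = -117551867/47334 (H = 6620/(-8/3) + 22606/(-23667) = 6620*(-3/8) + 22606*(-1/23667) = -4965/2 - 22606/23667 = -117551867/47334 ≈ -2483.5)
G(T) = (5 + T)²/3
49018/m(197/(-66), -137) + H/G(-111) = 49018/(-7 - 137) - 117551867*3/(5 - 111)²/47334 = 49018/(-144) - 117551867/(47334*((⅓)*(-106)²)) = 49018*(-1/144) - 117551867/(47334*((⅓)*11236)) = -24509/72 - 117551867/(47334*11236/3) = -24509/72 - 117551867/47334*3/11236 = -24509/72 - 117551867/177281608 = -68022791639/199441809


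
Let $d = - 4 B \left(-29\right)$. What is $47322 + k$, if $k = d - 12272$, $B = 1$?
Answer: $35166$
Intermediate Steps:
$d = 116$ ($d = \left(-4\right) 1 \left(-29\right) = \left(-4\right) \left(-29\right) = 116$)
$k = -12156$ ($k = 116 - 12272 = -12156$)
$47322 + k = 47322 - 12156 = 35166$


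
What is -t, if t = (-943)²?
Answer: -889249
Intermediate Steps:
t = 889249
-t = -1*889249 = -889249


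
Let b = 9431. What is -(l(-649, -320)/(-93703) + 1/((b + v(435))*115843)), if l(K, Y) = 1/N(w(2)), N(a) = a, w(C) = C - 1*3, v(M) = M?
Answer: -1143000741/107093818181714 ≈ -1.0673e-5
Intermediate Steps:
w(C) = -3 + C (w(C) = C - 3 = -3 + C)
l(K, Y) = -1 (l(K, Y) = 1/(-3 + 2) = 1/(-1) = -1)
-(l(-649, -320)/(-93703) + 1/((b + v(435))*115843)) = -(-1/(-93703) + 1/((9431 + 435)*115843)) = -(-1*(-1/93703) + (1/115843)/9866) = -(1/93703 + (1/9866)*(1/115843)) = -(1/93703 + 1/1142907038) = -1*1143000741/107093818181714 = -1143000741/107093818181714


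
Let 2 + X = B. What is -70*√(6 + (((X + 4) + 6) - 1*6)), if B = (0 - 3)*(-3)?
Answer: -70*√17 ≈ -288.62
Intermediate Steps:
B = 9 (B = -3*(-3) = 9)
X = 7 (X = -2 + 9 = 7)
-70*√(6 + (((X + 4) + 6) - 1*6)) = -70*√(6 + (((7 + 4) + 6) - 1*6)) = -70*√(6 + ((11 + 6) - 6)) = -70*√(6 + (17 - 6)) = -70*√(6 + 11) = -70*√17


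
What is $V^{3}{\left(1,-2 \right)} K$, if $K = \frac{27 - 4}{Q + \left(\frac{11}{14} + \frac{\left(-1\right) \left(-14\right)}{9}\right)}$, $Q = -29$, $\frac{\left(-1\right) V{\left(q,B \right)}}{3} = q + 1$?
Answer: $\frac{625968}{3359} \approx 186.36$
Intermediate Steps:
$V{\left(q,B \right)} = -3 - 3 q$ ($V{\left(q,B \right)} = - 3 \left(q + 1\right) = - 3 \left(1 + q\right) = -3 - 3 q$)
$K = - \frac{2898}{3359}$ ($K = \frac{27 - 4}{-29 + \left(\frac{11}{14} + \frac{\left(-1\right) \left(-14\right)}{9}\right)} = \frac{23}{-29 + \left(11 \cdot \frac{1}{14} + 14 \cdot \frac{1}{9}\right)} = \frac{23}{-29 + \left(\frac{11}{14} + \frac{14}{9}\right)} = \frac{23}{-29 + \frac{295}{126}} = \frac{23}{- \frac{3359}{126}} = 23 \left(- \frac{126}{3359}\right) = - \frac{2898}{3359} \approx -0.86276$)
$V^{3}{\left(1,-2 \right)} K = \left(-3 - 3\right)^{3} \left(- \frac{2898}{3359}\right) = \left(-6\right)^{3} \left(- \frac{2898}{3359}\right) = \left(-216\right) \left(- \frac{2898}{3359}\right) = \frac{625968}{3359}$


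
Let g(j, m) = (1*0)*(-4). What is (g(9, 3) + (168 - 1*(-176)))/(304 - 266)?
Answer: 172/19 ≈ 9.0526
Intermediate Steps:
g(j, m) = 0 (g(j, m) = 0*(-4) = 0)
(g(9, 3) + (168 - 1*(-176)))/(304 - 266) = (0 + (168 - 1*(-176)))/(304 - 266) = (0 + (168 + 176))/38 = (0 + 344)*(1/38) = 344*(1/38) = 172/19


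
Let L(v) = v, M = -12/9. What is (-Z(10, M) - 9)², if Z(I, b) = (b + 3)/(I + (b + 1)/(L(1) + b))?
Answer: 91204/1089 ≈ 83.750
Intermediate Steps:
M = -4/3 (M = -12*⅑ = -4/3 ≈ -1.3333)
Z(I, b) = (3 + b)/(1 + I) (Z(I, b) = (b + 3)/(I + (b + 1)/(1 + b)) = (3 + b)/(I + (1 + b)/(1 + b)) = (3 + b)/(I + 1) = (3 + b)/(1 + I))
(-Z(10, M) - 9)² = (-(3 - 4/3)/(1 + 10) - 9)² = (-5/(11*3) - 9)² = (-1*5/33 - 9)² = (-5/33 - 9)² = (-302/33)² = 91204/1089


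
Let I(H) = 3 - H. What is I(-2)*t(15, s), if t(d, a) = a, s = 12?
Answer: 60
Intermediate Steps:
I(-2)*t(15, s) = (3 - 1*(-2))*12 = (3 + 2)*12 = 5*12 = 60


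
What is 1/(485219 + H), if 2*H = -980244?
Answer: -1/4903 ≈ -0.00020396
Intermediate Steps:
H = -490122 (H = (½)*(-980244) = -490122)
1/(485219 + H) = 1/(485219 - 490122) = 1/(-4903) = -1/4903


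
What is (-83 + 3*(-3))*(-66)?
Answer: 6072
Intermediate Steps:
(-83 + 3*(-3))*(-66) = (-83 - 9)*(-66) = -92*(-66) = 6072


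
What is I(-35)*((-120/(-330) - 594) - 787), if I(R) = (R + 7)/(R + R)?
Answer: -30374/55 ≈ -552.25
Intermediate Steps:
I(R) = (7 + R)/(2*R) (I(R) = (7 + R)/((2*R)) = (7 + R)*(1/(2*R)) = (7 + R)/(2*R))
I(-35)*((-120/(-330) - 594) - 787) = ((½)*(7 - 35)/(-35))*((-120/(-330) - 594) - 787) = ((½)*(-1/35)*(-28))*((-120*(-1/330) - 594) - 787) = 2*((4/11 - 594) - 787)/5 = 2*(-6530/11 - 787)/5 = (⅖)*(-15187/11) = -30374/55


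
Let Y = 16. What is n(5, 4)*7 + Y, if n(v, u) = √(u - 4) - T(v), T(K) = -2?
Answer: 30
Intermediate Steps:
n(v, u) = 2 + √(-4 + u) (n(v, u) = √(u - 4) - 1*(-2) = √(-4 + u) + 2 = 2 + √(-4 + u))
n(5, 4)*7 + Y = (2 + √(-4 + 4))*7 + 16 = (2 + √0)*7 + 16 = (2 + 0)*7 + 16 = 2*7 + 16 = 14 + 16 = 30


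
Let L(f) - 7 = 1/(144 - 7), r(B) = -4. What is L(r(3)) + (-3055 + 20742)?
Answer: 2424079/137 ≈ 17694.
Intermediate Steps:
L(f) = 960/137 (L(f) = 7 + 1/(144 - 7) = 7 + 1/137 = 960/137)
L(r(3)) + (-3055 + 20742) = 960/137 + (-3055 + 20742) = 960/137 + 17687 = 2424079/137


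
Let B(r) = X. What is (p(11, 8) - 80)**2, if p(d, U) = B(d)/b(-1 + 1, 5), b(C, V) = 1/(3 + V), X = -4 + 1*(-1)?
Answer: 14400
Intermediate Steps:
X = -5 (X = -4 - 1 = -5)
B(r) = -5
p(d, U) = -40 (p(d, U) = -5/(1/(3 + 5)) = -5/(1/8) = -5/1/8 = -5*8 = -40)
(p(11, 8) - 80)**2 = (-40 - 80)**2 = (-120)**2 = 14400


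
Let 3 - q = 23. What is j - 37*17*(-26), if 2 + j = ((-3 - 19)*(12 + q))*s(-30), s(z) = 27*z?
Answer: -126208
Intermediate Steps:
q = -20 (q = 3 - 1*23 = 3 - 23 = -20)
j = -142562 (j = -2 + ((-3 - 19)*(12 - 20))*(27*(-30)) = -2 - 22*(-8)*(-810) = -2 + 176*(-810) = -2 - 142560 = -142562)
j - 37*17*(-26) = -142562 - 37*17*(-26) = -142562 - 629*(-26) = -142562 - 1*(-16354) = -142562 + 16354 = -126208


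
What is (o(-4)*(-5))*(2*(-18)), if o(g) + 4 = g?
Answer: -1440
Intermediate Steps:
o(g) = -4 + g
(o(-4)*(-5))*(2*(-18)) = ((-4 - 4)*(-5))*(2*(-18)) = -8*(-5)*(-36) = 40*(-36) = -1440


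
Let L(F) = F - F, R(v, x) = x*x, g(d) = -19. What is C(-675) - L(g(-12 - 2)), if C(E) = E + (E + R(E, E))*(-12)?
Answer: -5460075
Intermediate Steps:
R(v, x) = x²
L(F) = 0
C(E) = -12*E² - 11*E (C(E) = E + (E + E²)*(-12) = E + (-12*E - 12*E²) = -12*E² - 11*E)
C(-675) - L(g(-12 - 2)) = -675*(-11 - 12*(-675)) - 1*0 = -675*(-11 + 8100) + 0 = -675*8089 + 0 = -5460075 + 0 = -5460075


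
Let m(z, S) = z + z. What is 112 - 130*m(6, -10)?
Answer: -1448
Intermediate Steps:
m(z, S) = 2*z
112 - 130*m(6, -10) = 112 - 260*6 = 112 - 130*12 = 112 - 1560 = -1448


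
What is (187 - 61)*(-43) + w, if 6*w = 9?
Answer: -10833/2 ≈ -5416.5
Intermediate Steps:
w = 3/2 (w = (1/6)*9 = 3/2 ≈ 1.5000)
(187 - 61)*(-43) + w = (187 - 61)*(-43) + 3/2 = 126*(-43) + 3/2 = -5418 + 3/2 = -10833/2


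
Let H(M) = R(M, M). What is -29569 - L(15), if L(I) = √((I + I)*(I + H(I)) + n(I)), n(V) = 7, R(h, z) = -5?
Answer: -29569 - √307 ≈ -29587.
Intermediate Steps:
H(M) = -5
L(I) = √(7 + 2*I*(-5 + I)) (L(I) = √((I + I)*(I - 5) + 7) = √((2*I)*(-5 + I) + 7) = √(2*I*(-5 + I) + 7) = √(7 + 2*I*(-5 + I)))
-29569 - L(15) = -29569 - √(7 - 10*15 + 2*15²) = -29569 - √(7 - 150 + 2*225) = -29569 - √(7 - 150 + 450) = -29569 - √307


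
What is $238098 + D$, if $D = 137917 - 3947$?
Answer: $372068$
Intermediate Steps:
$D = 133970$ ($D = 137917 - 3947 = 133970$)
$238098 + D = 238098 + 133970 = 372068$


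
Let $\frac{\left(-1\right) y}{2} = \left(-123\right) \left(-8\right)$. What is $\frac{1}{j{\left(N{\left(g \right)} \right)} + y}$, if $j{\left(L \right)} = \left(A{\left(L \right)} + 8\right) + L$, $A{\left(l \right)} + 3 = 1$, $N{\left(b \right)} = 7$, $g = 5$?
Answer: $- \frac{1}{1955} \approx -0.00051151$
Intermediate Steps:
$A{\left(l \right)} = -2$ ($A{\left(l \right)} = -3 + 1 = -2$)
$j{\left(L \right)} = 6 + L$ ($j{\left(L \right)} = \left(-2 + 8\right) + L = 6 + L$)
$y = -1968$ ($y = - 2 \left(\left(-123\right) \left(-8\right)\right) = \left(-2\right) 984 = -1968$)
$\frac{1}{j{\left(N{\left(g \right)} \right)} + y} = \frac{1}{\left(6 + 7\right) - 1968} = \frac{1}{13 - 1968} = \frac{1}{-1955} = - \frac{1}{1955}$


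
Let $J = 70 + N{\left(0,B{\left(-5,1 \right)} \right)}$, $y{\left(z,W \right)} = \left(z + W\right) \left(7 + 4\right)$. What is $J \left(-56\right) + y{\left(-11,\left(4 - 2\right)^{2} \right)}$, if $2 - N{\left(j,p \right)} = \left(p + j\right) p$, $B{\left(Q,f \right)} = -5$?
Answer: $-2709$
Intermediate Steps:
$y{\left(z,W \right)} = 11 W + 11 z$ ($y{\left(z,W \right)} = \left(W + z\right) 11 = 11 W + 11 z$)
$N{\left(j,p \right)} = 2 - p \left(j + p\right)$ ($N{\left(j,p \right)} = 2 - \left(p + j\right) p = 2 - \left(j + p\right) p = 2 - p \left(j + p\right)$)
$J = 47$ ($J = 70 - 23 = 47$)
$J \left(-56\right) + y{\left(-11,\left(4 - 2\right)^{2} \right)} = 47 \left(-56\right) + \left(11 \left(4 - 2\right)^{2} + 11 \left(-11\right)\right) = -2632 - \left(121 - 11 \cdot 2^{2}\right) = -2632 + \left(11 \cdot 4 - 121\right) = -2632 + \left(44 - 121\right) = -2632 - 77 = -2709$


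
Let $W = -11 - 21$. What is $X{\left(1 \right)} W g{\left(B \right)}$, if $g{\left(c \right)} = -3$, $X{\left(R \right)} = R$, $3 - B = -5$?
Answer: $96$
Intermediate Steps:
$B = 8$ ($B = 3 - -5 = 3 + 5 = 8$)
$W = -32$
$X{\left(1 \right)} W g{\left(B \right)} = 1 \left(-32\right) \left(-3\right) = \left(-32\right) \left(-3\right) = 96$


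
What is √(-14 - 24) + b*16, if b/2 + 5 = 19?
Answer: 448 + I*√38 ≈ 448.0 + 6.1644*I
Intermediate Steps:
b = 28 (b = -10 + 2*19 = -10 + 38 = 28)
√(-14 - 24) + b*16 = √(-14 - 24) + 28*16 = √(-38) + 448 = I*√38 + 448 = 448 + I*√38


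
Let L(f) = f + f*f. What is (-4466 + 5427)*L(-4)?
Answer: 11532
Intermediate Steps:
L(f) = f + f**2
(-4466 + 5427)*L(-4) = (-4466 + 5427)*(-4*(1 - 4)) = 961*(-4*(-3)) = 961*12 = 11532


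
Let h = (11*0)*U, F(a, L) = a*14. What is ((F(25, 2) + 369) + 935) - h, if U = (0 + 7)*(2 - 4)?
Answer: 1654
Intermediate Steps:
U = -14 (U = 7*(-2) = -14)
F(a, L) = 14*a
h = 0 (h = (11*0)*(-14) = 0*(-14) = 0)
((F(25, 2) + 369) + 935) - h = ((14*25 + 369) + 935) - 1*0 = ((350 + 369) + 935) + 0 = (719 + 935) + 0 = 1654 + 0 = 1654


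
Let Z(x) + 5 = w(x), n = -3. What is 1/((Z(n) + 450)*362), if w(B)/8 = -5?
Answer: 1/146610 ≈ 6.8208e-6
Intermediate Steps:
w(B) = -40 (w(B) = 8*(-5) = -40)
Z(x) = -45 (Z(x) = -5 - 40 = -45)
1/((Z(n) + 450)*362) = 1/((-45 + 450)*362) = 1/(405*362) = 1/146610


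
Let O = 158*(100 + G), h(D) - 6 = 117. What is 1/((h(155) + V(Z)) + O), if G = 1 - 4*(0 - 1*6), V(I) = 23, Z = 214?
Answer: 1/19896 ≈ 5.0261e-5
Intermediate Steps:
h(D) = 123 (h(D) = 6 + 117 = 123)
G = 25 (G = 1 - 4*(0 - 6) = 1 - 4*(-6) = 1 + 24 = 25)
O = 19750 (O = 158*(100 + 25) = 158*125 = 19750)
1/((h(155) + V(Z)) + O) = 1/((123 + 23) + 19750) = 1/(146 + 19750) = 1/19896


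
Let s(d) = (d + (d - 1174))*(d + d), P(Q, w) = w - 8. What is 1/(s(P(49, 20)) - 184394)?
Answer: -1/211994 ≈ -4.7171e-6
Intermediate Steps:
P(Q, w) = -8 + w
s(d) = 2*d*(-1174 + 2*d) (s(d) = (d + (-1174 + d))*(2*d) = (-1174 + 2*d)*(2*d) = 2*d*(-1174 + 2*d))
1/(s(P(49, 20)) - 184394) = 1/(4*(-8 + 20)*(-587 + (-8 + 20)) - 184394) = 1/(4*12*(-587 + 12) - 184394) = 1/(4*12*(-575) - 184394) = 1/(-27600 - 184394) = 1/(-211994) = -1/211994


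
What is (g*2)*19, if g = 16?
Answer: 608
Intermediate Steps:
(g*2)*19 = (16*2)*19 = 32*19 = 608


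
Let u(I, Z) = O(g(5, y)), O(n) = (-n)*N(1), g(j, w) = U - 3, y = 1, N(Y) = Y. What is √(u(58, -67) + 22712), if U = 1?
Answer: √22714 ≈ 150.71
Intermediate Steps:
g(j, w) = -2 (g(j, w) = 1 - 3 = -2)
O(n) = -n (O(n) = -n*1 = -n)
u(I, Z) = 2 (u(I, Z) = -1*(-2) = 2)
√(u(58, -67) + 22712) = √(2 + 22712) = √22714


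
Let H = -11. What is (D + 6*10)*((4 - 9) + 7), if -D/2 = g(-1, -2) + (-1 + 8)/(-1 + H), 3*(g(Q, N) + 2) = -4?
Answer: 407/3 ≈ 135.67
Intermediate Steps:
g(Q, N) = -10/3 (g(Q, N) = -2 + (1/3)*(-4) = -2 - 4/3 = -10/3)
D = 47/6 (D = -2*(-10/3 + (-1 + 8)/(-1 - 11)) = -2*(-10/3 + 7/(-12)) = -2*(-10/3 + 7*(-1/12)) = -2*(-10/3 - 7/12) = -2*(-47/12) = 47/6 ≈ 7.8333)
(D + 6*10)*((4 - 9) + 7) = (47/6 + 6*10)*((4 - 9) + 7) = (47/6 + 60)*(-5 + 7) = (407/6)*2 = 407/3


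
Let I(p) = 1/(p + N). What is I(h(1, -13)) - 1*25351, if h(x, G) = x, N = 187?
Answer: -4765987/188 ≈ -25351.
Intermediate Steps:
I(p) = 1/(187 + p) (I(p) = 1/(p + 187) = 1/(187 + p))
I(h(1, -13)) - 1*25351 = 1/(187 + 1) - 1*25351 = 1/188 - 25351 = -4765987/188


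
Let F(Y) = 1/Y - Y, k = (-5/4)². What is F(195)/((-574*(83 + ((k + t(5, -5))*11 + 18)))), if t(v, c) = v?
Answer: 43456/22154145 ≈ 0.0019615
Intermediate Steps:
k = 25/16 (k = (-5*¼)² = (-5/4)² = 25/16 ≈ 1.5625)
F(195)/((-574*(83 + ((k + t(5, -5))*11 + 18)))) = (1/195 - 1*195)/((-574*(83 + ((25/16 + 5)*11 + 18)))) = (1/195 - 195)/((-574*(83 + ((105/16)*11 + 18)))) = -38024*(-1/(574*(83 + (1155/16 + 18))))/195 = -38024*(-1/(574*(83 + 1443/16)))/195 = -38024/(195*((-574*2771/16))) = -38024/(195*(-795277/8)) = -38024/195*(-8/795277) = 43456/22154145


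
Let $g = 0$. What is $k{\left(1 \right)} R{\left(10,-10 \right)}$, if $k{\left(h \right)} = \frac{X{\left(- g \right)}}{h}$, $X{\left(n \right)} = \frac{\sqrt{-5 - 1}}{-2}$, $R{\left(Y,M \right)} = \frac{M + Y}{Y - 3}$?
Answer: $0$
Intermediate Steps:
$R{\left(Y,M \right)} = \frac{M + Y}{-3 + Y}$
$X{\left(n \right)} = - \frac{i \sqrt{6}}{2}$ ($X{\left(n \right)} = \sqrt{-6} \left(- \frac{1}{2}\right) = i \sqrt{6} \left(- \frac{1}{2}\right) = - \frac{i \sqrt{6}}{2}$)
$k{\left(h \right)} = - \frac{i \sqrt{6}}{2 h}$ ($k{\left(h \right)} = \frac{\left(- \frac{1}{2}\right) i \sqrt{6}}{h} = - \frac{i \sqrt{6}}{2 h}$)
$k{\left(1 \right)} R{\left(10,-10 \right)} = - \frac{i \sqrt{6}}{2 \cdot 1} \frac{-10 + 10}{-3 + 10} = \left(- \frac{1}{2}\right) i \sqrt{6} \cdot 1 \cdot \frac{1}{7} \cdot 0 = - \frac{i \sqrt{6}}{2} \cdot \frac{1}{7} \cdot 0 = - \frac{i \sqrt{6}}{2} \cdot 0 = 0$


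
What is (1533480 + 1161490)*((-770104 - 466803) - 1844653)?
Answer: -8304711753200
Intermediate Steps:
(1533480 + 1161490)*((-770104 - 466803) - 1844653) = 2694970*(-1236907 - 1844653) = 2694970*(-3081560) = -8304711753200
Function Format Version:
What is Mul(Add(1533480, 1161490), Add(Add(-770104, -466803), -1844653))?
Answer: -8304711753200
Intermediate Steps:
Mul(Add(1533480, 1161490), Add(Add(-770104, -466803), -1844653)) = Mul(2694970, Add(-1236907, -1844653)) = Mul(2694970, -3081560) = -8304711753200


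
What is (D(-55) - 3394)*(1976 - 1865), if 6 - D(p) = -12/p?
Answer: -20685072/55 ≈ -3.7609e+5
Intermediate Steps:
D(p) = 6 + 12/p (D(p) = 6 - (-12)/p = 6 + 12/p)
(D(-55) - 3394)*(1976 - 1865) = ((6 + 12/(-55)) - 3394)*(1976 - 1865) = ((6 + 12*(-1/55)) - 3394)*111 = ((6 - 12/55) - 3394)*111 = (318/55 - 3394)*111 = -186352/55*111 = -20685072/55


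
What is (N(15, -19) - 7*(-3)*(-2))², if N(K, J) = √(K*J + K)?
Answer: 1494 - 252*I*√30 ≈ 1494.0 - 1380.3*I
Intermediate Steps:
N(K, J) = √(K + J*K) (N(K, J) = √(J*K + K) = √(K + J*K))
(N(15, -19) - 7*(-3)*(-2))² = (√(15*(1 - 19)) - 7*(-3)*(-2))² = (√(15*(-18)) + 21*(-2))² = (√(-270) - 42)² = (3*I*√30 - 42)² = (-42 + 3*I*√30)²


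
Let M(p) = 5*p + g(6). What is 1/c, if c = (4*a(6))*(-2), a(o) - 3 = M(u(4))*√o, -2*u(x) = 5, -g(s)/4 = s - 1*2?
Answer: 1/12972 + 19*√6/25944 ≈ 0.0018710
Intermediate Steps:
g(s) = 8 - 4*s (g(s) = -4*(s - 1*2) = -4*(s - 2) = -4*(-2 + s) = 8 - 4*s)
u(x) = -5/2 (u(x) = -½*5 = -5/2)
M(p) = -16 + 5*p (M(p) = 5*p + (8 - 4*6) = 5*p + (8 - 24) = 5*p - 16 = -16 + 5*p)
a(o) = 3 - 57*√o/2 (a(o) = 3 + (-16 + 5*(-5/2))*√o = 3 + (-16 - 25/2)*√o = 3 - 57*√o/2)
c = -24 + 228*√6 (c = (4*(3 - 57*√6/2))*(-2) = (12 - 114*√6)*(-2) = -24 + 228*√6 ≈ 534.48)
1/c = 1/(-24 + 228*√6)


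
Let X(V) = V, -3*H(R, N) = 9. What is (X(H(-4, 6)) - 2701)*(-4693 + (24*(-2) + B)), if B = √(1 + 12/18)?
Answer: 12819664 - 2704*√15/3 ≈ 1.2816e+7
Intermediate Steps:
H(R, N) = -3 (H(R, N) = -⅓*9 = -3)
B = √15/3 (B = √(1 + 12*(1/18)) = √(1 + ⅔) = √(5/3) = √15/3 ≈ 1.2910)
(X(H(-4, 6)) - 2701)*(-4693 + (24*(-2) + B)) = (-3 - 2701)*(-4693 + (24*(-2) + √15/3)) = -2704*(-4693 + (-48 + √15/3)) = -2704*(-4741 + √15/3) = 12819664 - 2704*√15/3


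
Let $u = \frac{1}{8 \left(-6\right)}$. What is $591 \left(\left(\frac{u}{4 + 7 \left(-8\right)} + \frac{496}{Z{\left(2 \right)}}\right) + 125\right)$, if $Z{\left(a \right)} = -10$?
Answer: $\frac{185376409}{4160} \approx 44562.0$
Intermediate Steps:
$u = - \frac{1}{48}$ ($u = \frac{1}{-48} = - \frac{1}{48} \approx -0.020833$)
$591 \left(\left(\frac{u}{4 + 7 \left(-8\right)} + \frac{496}{Z{\left(2 \right)}}\right) + 125\right) = 591 \left(\left(- \frac{1}{48 \left(4 + 7 \left(-8\right)\right)} + \frac{496}{-10}\right) + 125\right) = 591 \left(\left(- \frac{1}{48 \left(4 - 56\right)} + 496 \left(- \frac{1}{10}\right)\right) + 125\right) = 591 \left(\left(- \frac{1}{48 \left(-52\right)} - \frac{248}{5}\right) + 125\right) = 591 \left(\left(\left(- \frac{1}{48}\right) \left(- \frac{1}{52}\right) - \frac{248}{5}\right) + 125\right) = 591 \left(\left(\frac{1}{2496} - \frac{248}{5}\right) + 125\right) = 591 \left(- \frac{619003}{12480} + 125\right) = 591 \cdot \frac{940997}{12480} = \frac{185376409}{4160}$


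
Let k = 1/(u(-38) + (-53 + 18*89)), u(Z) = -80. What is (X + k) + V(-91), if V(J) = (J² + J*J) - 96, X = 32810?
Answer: 72386445/1469 ≈ 49276.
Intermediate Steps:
V(J) = -96 + 2*J² (V(J) = (J² + J²) - 96 = 2*J² - 96 = -96 + 2*J²)
k = 1/1469 (k = 1/(-80 + (-53 + 18*89)) = 1/(-80 + (-53 + 1602)) = 1/(-80 + 1549) = 1/1469 ≈ 0.00068074)
(X + k) + V(-91) = (32810 + 1/1469) + (-96 + 2*(-91)²) = 48197891/1469 + (-96 + 2*8281) = 48197891/1469 + (-96 + 16562) = 48197891/1469 + 16466 = 72386445/1469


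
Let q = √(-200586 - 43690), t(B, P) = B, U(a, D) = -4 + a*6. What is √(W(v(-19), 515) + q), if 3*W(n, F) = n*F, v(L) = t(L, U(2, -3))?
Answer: √(-29355 + 18*I*√61069)/3 ≈ 4.3147 + 57.274*I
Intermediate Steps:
U(a, D) = -4 + 6*a
v(L) = L
W(n, F) = F*n/3 (W(n, F) = (n*F)/3 = (F*n)/3 = F*n/3)
q = 2*I*√61069 (q = √(-244276) = 2*I*√61069 ≈ 494.24*I)
√(W(v(-19), 515) + q) = √((⅓)*515*(-19) + 2*I*√61069) = √(-9785/3 + 2*I*√61069)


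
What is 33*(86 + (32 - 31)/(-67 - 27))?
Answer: 266739/94 ≈ 2837.6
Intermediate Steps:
33*(86 + (32 - 31)/(-67 - 27)) = 33*(86 + 1/(-94)) = 33*(86 + 1*(-1/94)) = 33*(86 - 1/94) = 33*(8083/94) = 266739/94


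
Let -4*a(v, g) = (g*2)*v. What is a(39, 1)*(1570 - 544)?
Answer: -20007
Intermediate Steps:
a(v, g) = -g*v/2 (a(v, g) = -g*2*v/4 = -2*g*v/4 = -g*v/2)
a(39, 1)*(1570 - 544) = (-1/2*1*39)*(1570 - 544) = -39/2*1026 = -20007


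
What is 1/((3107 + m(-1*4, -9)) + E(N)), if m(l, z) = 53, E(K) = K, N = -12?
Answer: 1/3148 ≈ 0.00031766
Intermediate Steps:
1/((3107 + m(-1*4, -9)) + E(N)) = 1/((3107 + 53) - 12) = 1/(3160 - 12) = 1/3148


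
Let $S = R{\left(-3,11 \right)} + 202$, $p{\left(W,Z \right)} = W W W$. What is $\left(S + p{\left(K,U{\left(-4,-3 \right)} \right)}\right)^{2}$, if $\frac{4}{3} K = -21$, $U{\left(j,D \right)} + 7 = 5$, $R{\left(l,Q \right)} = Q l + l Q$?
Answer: $\frac{58246443649}{4096} \approx 1.422 \cdot 10^{7}$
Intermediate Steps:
$R{\left(l,Q \right)} = 2 Q l$ ($R{\left(l,Q \right)} = Q l + Q l = 2 Q l$)
$U{\left(j,D \right)} = -2$ ($U{\left(j,D \right)} = -7 + 5 = -2$)
$K = - \frac{63}{4}$ ($K = \frac{3}{4} \left(-21\right) = - \frac{63}{4} \approx -15.75$)
$p{\left(W,Z \right)} = W^{3}$ ($p{\left(W,Z \right)} = W^{2} W = W^{3}$)
$S = 136$ ($S = 2 \cdot 11 \left(-3\right) + 202 = -66 + 202 = 136$)
$\left(S + p{\left(K,U{\left(-4,-3 \right)} \right)}\right)^{2} = \left(136 + \left(- \frac{63}{4}\right)^{3}\right)^{2} = \left(136 - \frac{250047}{64}\right)^{2} = \left(- \frac{241343}{64}\right)^{2} = \frac{58246443649}{4096}$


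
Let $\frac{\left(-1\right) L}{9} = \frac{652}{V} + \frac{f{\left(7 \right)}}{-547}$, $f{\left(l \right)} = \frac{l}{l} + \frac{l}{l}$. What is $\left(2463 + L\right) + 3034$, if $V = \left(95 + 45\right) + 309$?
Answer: $\frac{1346877977}{245603} \approx 5484.0$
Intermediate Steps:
$f{\left(l \right)} = 2$ ($f{\left(l \right)} = 1 + 1 = 2$)
$V = 449$ ($V = 140 + 309 = 449$)
$L = - \frac{3201714}{245603}$ ($L = - 9 \left(\frac{652}{449} + \frac{2}{-547}\right) = - 9 \left(652 \cdot \frac{1}{449} + 2 \left(- \frac{1}{547}\right)\right) = - 9 \left(\frac{652}{449} - \frac{2}{547}\right) = \left(-9\right) \frac{355746}{245603} = - \frac{3201714}{245603} \approx -13.036$)
$\left(2463 + L\right) + 3034 = \left(2463 - \frac{3201714}{245603}\right) + 3034 = \frac{601718475}{245603} + 3034 = \frac{1346877977}{245603}$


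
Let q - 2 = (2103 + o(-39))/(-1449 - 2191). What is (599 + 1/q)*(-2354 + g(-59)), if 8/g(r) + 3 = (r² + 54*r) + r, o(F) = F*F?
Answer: -150390473852/106481 ≈ -1.4124e+6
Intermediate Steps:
o(F) = F²
q = 457/455 (q = 2 + (2103 + (-39)²)/(-1449 - 2191) = 2 + (2103 + 1521)/(-3640) = 2 + 3624*(-1/3640) = 2 - 453/455 = 457/455 ≈ 1.0044)
g(r) = 8/(-3 + r² + 55*r) (g(r) = 8/(-3 + ((r² + 54*r) + r)) = 8/(-3 + (r² + 55*r)) = 8/(-3 + r² + 55*r))
(599 + 1/q)*(-2354 + g(-59)) = (599 + 1/(457/455))*(-2354 + 8/(-3 + (-59)² + 55*(-59))) = (599 + 455/457)*(-2354 + 8/(-3 + 3481 - 3245)) = 274198*(-2354 + 8/233)/457 = (274198/457)*(-548474/233) = -150390473852/106481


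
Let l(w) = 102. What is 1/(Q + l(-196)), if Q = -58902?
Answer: -1/58800 ≈ -1.7007e-5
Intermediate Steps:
1/(Q + l(-196)) = 1/(-58902 + 102) = 1/(-58800) = -1/58800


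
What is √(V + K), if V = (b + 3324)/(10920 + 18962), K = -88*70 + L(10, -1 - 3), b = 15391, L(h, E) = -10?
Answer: 5*I*√220353722778/29882 ≈ 78.545*I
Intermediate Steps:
K = -6170 (K = -88*70 - 10 = -6160 - 10 = -6170)
V = 18715/29882 (V = (15391 + 3324)/(10920 + 18962) = 18715/29882 ≈ 0.62630)
√(V + K) = √(18715/29882 - 6170) = √(-184353225/29882) = 5*I*√220353722778/29882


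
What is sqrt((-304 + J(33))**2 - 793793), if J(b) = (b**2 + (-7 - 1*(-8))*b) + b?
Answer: 2*I*sqrt(17398) ≈ 263.8*I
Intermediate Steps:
J(b) = b**2 + 2*b (J(b) = (b**2 + (-7 + 8)*b) + b = (b**2 + 1*b) + b = (b**2 + b) + b = (b + b**2) + b = b**2 + 2*b)
sqrt((-304 + J(33))**2 - 793793) = sqrt((-304 + 33*(2 + 33))**2 - 793793) = sqrt((-304 + 33*35)**2 - 793793) = sqrt((-304 + 1155)**2 - 793793) = sqrt(851**2 - 793793) = sqrt(724201 - 793793) = sqrt(-69592) = 2*I*sqrt(17398)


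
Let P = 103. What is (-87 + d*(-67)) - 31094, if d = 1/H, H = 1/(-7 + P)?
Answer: -37613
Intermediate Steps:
H = 1/96 (H = 1/(-7 + 103) = 1/96 ≈ 0.010417)
d = 96 (d = 1/(1/96) = 96)
(-87 + d*(-67)) - 31094 = (-87 + 96*(-67)) - 31094 = (-87 - 6432) - 31094 = -6519 - 31094 = -37613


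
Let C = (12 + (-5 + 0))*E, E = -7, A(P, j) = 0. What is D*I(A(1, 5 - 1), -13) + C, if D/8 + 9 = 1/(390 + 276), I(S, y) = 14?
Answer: -351925/333 ≈ -1056.8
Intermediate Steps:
C = -49 (C = (12 + (-5 + 0))*(-7) = (12 - 5)*(-7) = 7*(-7) = -49)
D = -23972/333 (D = -72 + 8/(390 + 276) = -72 + 8/666 = -72 + 8*(1/666) = -72 + 4/333 = -23972/333 ≈ -71.988)
D*I(A(1, 5 - 1), -13) + C = -23972/333*14 - 49 = -335608/333 - 49 = -351925/333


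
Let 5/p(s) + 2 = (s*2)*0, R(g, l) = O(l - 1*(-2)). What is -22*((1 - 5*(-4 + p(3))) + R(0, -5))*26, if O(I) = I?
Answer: -17446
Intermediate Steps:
R(g, l) = 2 + l (R(g, l) = l - 1*(-2) = l + 2 = 2 + l)
p(s) = -5/2 (p(s) = 5/(-2 + (s*2)*0) = 5/(-2 + (2*s)*0) = 5/(-2 + 0) = 5/(-2) = 5*(-½) = -5/2)
-22*((1 - 5*(-4 + p(3))) + R(0, -5))*26 = -22*((1 - 5*(-4 - 5/2)) + (2 - 5))*26 = -22*((1 - 5*(-13/2)) - 3)*26 = -22*((1 + 65/2) - 3)*26 = -22*(67/2 - 3)*26 = -22*61/2*26 = -671*26 = -17446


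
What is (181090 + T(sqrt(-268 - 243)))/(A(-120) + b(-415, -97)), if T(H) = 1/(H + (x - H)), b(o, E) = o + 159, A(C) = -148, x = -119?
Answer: -21549709/48076 ≈ -448.24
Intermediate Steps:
b(o, E) = 159 + o
T(H) = -1/119 (T(H) = 1/(H + (-119 - H)) = 1/(-119) = -1/119)
(181090 + T(sqrt(-268 - 243)))/(A(-120) + b(-415, -97)) = (181090 - 1/119)/(-148 + (159 - 415)) = 21549709/(119*(-148 - 256)) = (21549709/119)/(-404) = (21549709/119)*(-1/404) = -21549709/48076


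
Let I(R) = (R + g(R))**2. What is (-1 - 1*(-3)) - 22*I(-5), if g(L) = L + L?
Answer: -4948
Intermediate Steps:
g(L) = 2*L
I(R) = 9*R**2 (I(R) = (R + 2*R)**2 = (3*R)**2 = 9*R**2)
(-1 - 1*(-3)) - 22*I(-5) = (-1 - 1*(-3)) - 198*(-5)**2 = (-1 + 3) - 198*25 = 2 - 22*225 = 2 - 4950 = -4948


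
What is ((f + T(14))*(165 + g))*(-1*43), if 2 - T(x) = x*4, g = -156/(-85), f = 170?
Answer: -70734828/85 ≈ -8.3217e+5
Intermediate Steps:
g = 156/85 (g = -156*(-1/85) = 156/85 ≈ 1.8353)
T(x) = 2 - 4*x (T(x) = 2 - x*4 = 2 - 4*x)
((f + T(14))*(165 + g))*(-1*43) = ((170 + (2 - 4*14))*(165 + 156/85))*(-1*43) = ((170 + (2 - 56))*(14181/85))*(-43) = ((170 - 54)*(14181/85))*(-43) = (116*(14181/85))*(-43) = (1644996/85)*(-43) = -70734828/85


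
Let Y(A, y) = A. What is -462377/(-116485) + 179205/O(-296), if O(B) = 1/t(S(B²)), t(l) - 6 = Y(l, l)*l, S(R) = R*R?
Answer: 1230137945641522707369816385727/116485 ≈ 1.0560e+25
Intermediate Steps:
S(R) = R²
t(l) = 6 + l² (t(l) = 6 + l*l = 6 + l²)
O(B) = 1/(6 + B⁸) (O(B) = 1/(6 + ((B²)²)²) = 1/(6 + (B⁴)²) = 1/(6 + B⁸))
-462377/(-116485) + 179205/O(-296) = -462377/(-116485) + 179205/(1/(6 + (-296)⁸)) = -462377*(-1/116485) + 179205/(1/(6 + 58929626493994663936)) = 462377/116485 + 179205/(1/58929626493994663942) = 462377/116485 + 179205*58929626493994663942 = 462377/116485 + 10560483715856313751726110 = 1230137945641522707369816385727/116485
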